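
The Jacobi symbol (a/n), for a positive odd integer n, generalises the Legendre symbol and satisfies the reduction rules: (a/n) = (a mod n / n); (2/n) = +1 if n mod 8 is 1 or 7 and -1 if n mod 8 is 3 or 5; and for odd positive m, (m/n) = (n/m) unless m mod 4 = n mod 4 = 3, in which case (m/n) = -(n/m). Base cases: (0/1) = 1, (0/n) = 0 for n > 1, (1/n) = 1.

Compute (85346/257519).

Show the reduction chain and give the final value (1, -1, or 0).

-1

85346 = 2^1·42673; (2/257519) = +1 since 257519 mod 8 = 7, so (85346/257519) = (+1)^1·(42673/257519); sign now +1
reciprocity: (42673/257519) = +1·(257519/42673) since 42673 mod 4 = 1, 257519 mod 4 = 3; sign now +1
(257519/42673) = (1481/42673)   [reduce mod 42673]
reciprocity: (1481/42673) = +1·(42673/1481) since 1481 mod 4 = 1, 42673 mod 4 = 1; sign now +1
(42673/1481) = (1205/1481)   [reduce mod 1481]
reciprocity: (1205/1481) = +1·(1481/1205) since 1205 mod 4 = 1, 1481 mod 4 = 1; sign now +1
(1481/1205) = (276/1205)   [reduce mod 1205]
276 = 2^2·69; (2/1205) = -1 since 1205 mod 8 = 5, so (276/1205) = (-1)^2·(69/1205); sign now +1
reciprocity: (69/1205) = +1·(1205/69) since 69 mod 4 = 1, 1205 mod 4 = 1; sign now +1
(1205/69) = (32/69)   [reduce mod 69]
32 = 2^5·1; (2/69) = -1 since 69 mod 8 = 5, so (32/69) = (-1)^5·(1/69); sign now -1
(1/69) = 1; final value = sign = -1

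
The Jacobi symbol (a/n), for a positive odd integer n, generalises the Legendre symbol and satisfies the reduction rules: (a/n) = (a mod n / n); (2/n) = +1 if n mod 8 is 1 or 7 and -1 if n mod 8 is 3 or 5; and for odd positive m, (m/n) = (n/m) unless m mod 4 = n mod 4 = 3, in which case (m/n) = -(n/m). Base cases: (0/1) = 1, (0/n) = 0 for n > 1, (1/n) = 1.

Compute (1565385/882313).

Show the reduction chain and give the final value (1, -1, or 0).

(1565385/882313) = (683072/882313)   [reduce mod 882313]
683072 = 2^6·10673; (2/882313) = +1 since 882313 mod 8 = 1, so (683072/882313) = (+1)^6·(10673/882313); sign now +1
reciprocity: (10673/882313) = +1·(882313/10673) since 10673 mod 4 = 1, 882313 mod 4 = 1; sign now +1
(882313/10673) = (7127/10673)   [reduce mod 10673]
reciprocity: (7127/10673) = +1·(10673/7127) since 7127 mod 4 = 3, 10673 mod 4 = 1; sign now +1
(10673/7127) = (3546/7127)   [reduce mod 7127]
3546 = 2^1·1773; (2/7127) = +1 since 7127 mod 8 = 7, so (3546/7127) = (+1)^1·(1773/7127); sign now +1
reciprocity: (1773/7127) = +1·(7127/1773) since 1773 mod 4 = 1, 7127 mod 4 = 3; sign now +1
(7127/1773) = (35/1773)   [reduce mod 1773]
reciprocity: (35/1773) = +1·(1773/35) since 35 mod 4 = 3, 1773 mod 4 = 1; sign now +1
(1773/35) = (23/35)   [reduce mod 35]
reciprocity: (23/35) = -1·(35/23) since 23 mod 4 = 3, 35 mod 4 = 3; sign now -1
(35/23) = (12/23)   [reduce mod 23]
12 = 2^2·3; (2/23) = +1 since 23 mod 8 = 7, so (12/23) = (+1)^2·(3/23); sign now -1
reciprocity: (3/23) = -1·(23/3) since 3 mod 4 = 3, 23 mod 4 = 3; sign now +1
(23/3) = (2/3)   [reduce mod 3]
2 = 2^1·1; (2/3) = -1 since 3 mod 8 = 3, so (2/3) = (-1)^1·(1/3); sign now -1
(1/3) = 1; final value = sign = -1

-1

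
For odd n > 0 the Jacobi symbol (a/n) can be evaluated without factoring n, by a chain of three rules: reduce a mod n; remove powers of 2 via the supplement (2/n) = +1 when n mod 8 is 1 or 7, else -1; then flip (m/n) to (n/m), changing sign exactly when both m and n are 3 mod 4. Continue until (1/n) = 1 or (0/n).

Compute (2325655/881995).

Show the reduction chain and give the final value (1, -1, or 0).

(2325655/881995) = (561665/881995)   [reduce mod 881995]
reciprocity: (561665/881995) = +1·(881995/561665) since 561665 mod 4 = 1, 881995 mod 4 = 3; sign now +1
(881995/561665) = (320330/561665)   [reduce mod 561665]
320330 = 2^1·160165; (2/561665) = +1 since 561665 mod 8 = 1, so (320330/561665) = (+1)^1·(160165/561665); sign now +1
reciprocity: (160165/561665) = +1·(561665/160165) since 160165 mod 4 = 1, 561665 mod 4 = 1; sign now +1
(561665/160165) = (81170/160165)   [reduce mod 160165]
81170 = 2^1·40585; (2/160165) = -1 since 160165 mod 8 = 5, so (81170/160165) = (-1)^1·(40585/160165); sign now -1
reciprocity: (40585/160165) = +1·(160165/40585) since 40585 mod 4 = 1, 160165 mod 4 = 1; sign now -1
(160165/40585) = (38410/40585)   [reduce mod 40585]
38410 = 2^1·19205; (2/40585) = +1 since 40585 mod 8 = 1, so (38410/40585) = (+1)^1·(19205/40585); sign now -1
reciprocity: (19205/40585) = +1·(40585/19205) since 19205 mod 4 = 1, 40585 mod 4 = 1; sign now -1
(40585/19205) = (2175/19205)   [reduce mod 19205]
reciprocity: (2175/19205) = +1·(19205/2175) since 2175 mod 4 = 3, 19205 mod 4 = 1; sign now -1
(19205/2175) = (1805/2175)   [reduce mod 2175]
reciprocity: (1805/2175) = +1·(2175/1805) since 1805 mod 4 = 1, 2175 mod 4 = 3; sign now -1
(2175/1805) = (370/1805)   [reduce mod 1805]
370 = 2^1·185; (2/1805) = -1 since 1805 mod 8 = 5, so (370/1805) = (-1)^1·(185/1805); sign now +1
reciprocity: (185/1805) = +1·(1805/185) since 185 mod 4 = 1, 1805 mod 4 = 1; sign now +1
(1805/185) = (140/185)   [reduce mod 185]
140 = 2^2·35; (2/185) = +1 since 185 mod 8 = 1, so (140/185) = (+1)^2·(35/185); sign now +1
reciprocity: (35/185) = +1·(185/35) since 35 mod 4 = 3, 185 mod 4 = 1; sign now +1
(185/35) = (10/35)   [reduce mod 35]
10 = 2^1·5; (2/35) = -1 since 35 mod 8 = 3, so (10/35) = (-1)^1·(5/35); sign now -1
reciprocity: (5/35) = +1·(35/5) since 5 mod 4 = 1, 35 mod 4 = 3; sign now -1
(35/5) = (0/5)   [reduce mod 5]
(0/5) = 0   [gcd(a, n) > 1]; final value = 0

0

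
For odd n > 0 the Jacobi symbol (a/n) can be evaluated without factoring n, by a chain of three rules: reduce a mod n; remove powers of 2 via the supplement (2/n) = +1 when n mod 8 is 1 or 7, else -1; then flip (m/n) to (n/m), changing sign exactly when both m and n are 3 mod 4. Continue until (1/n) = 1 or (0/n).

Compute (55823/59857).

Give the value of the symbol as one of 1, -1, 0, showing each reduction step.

reciprocity: (55823/59857) = +1·(59857/55823) since 55823 mod 4 = 3, 59857 mod 4 = 1; sign now +1
(59857/55823) = (4034/55823)   [reduce mod 55823]
4034 = 2^1·2017; (2/55823) = +1 since 55823 mod 8 = 7, so (4034/55823) = (+1)^1·(2017/55823); sign now +1
reciprocity: (2017/55823) = +1·(55823/2017) since 2017 mod 4 = 1, 55823 mod 4 = 3; sign now +1
(55823/2017) = (1364/2017)   [reduce mod 2017]
1364 = 2^2·341; (2/2017) = +1 since 2017 mod 8 = 1, so (1364/2017) = (+1)^2·(341/2017); sign now +1
reciprocity: (341/2017) = +1·(2017/341) since 341 mod 4 = 1, 2017 mod 4 = 1; sign now +1
(2017/341) = (312/341)   [reduce mod 341]
312 = 2^3·39; (2/341) = -1 since 341 mod 8 = 5, so (312/341) = (-1)^3·(39/341); sign now -1
reciprocity: (39/341) = +1·(341/39) since 39 mod 4 = 3, 341 mod 4 = 1; sign now -1
(341/39) = (29/39)   [reduce mod 39]
reciprocity: (29/39) = +1·(39/29) since 29 mod 4 = 1, 39 mod 4 = 3; sign now -1
(39/29) = (10/29)   [reduce mod 29]
10 = 2^1·5; (2/29) = -1 since 29 mod 8 = 5, so (10/29) = (-1)^1·(5/29); sign now +1
reciprocity: (5/29) = +1·(29/5) since 5 mod 4 = 1, 29 mod 4 = 1; sign now +1
(29/5) = (4/5)   [reduce mod 5]
4 = 2^2·1; (2/5) = -1 since 5 mod 8 = 5, so (4/5) = (-1)^2·(1/5); sign now +1
(1/5) = 1; final value = sign = +1

1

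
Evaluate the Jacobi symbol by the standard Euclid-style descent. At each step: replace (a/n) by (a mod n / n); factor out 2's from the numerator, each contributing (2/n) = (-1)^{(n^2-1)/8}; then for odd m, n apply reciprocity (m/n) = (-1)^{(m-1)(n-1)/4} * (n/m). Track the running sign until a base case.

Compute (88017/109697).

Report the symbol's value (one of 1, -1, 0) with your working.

-1

reciprocity: (88017/109697) = +1·(109697/88017) since 88017 mod 4 = 1, 109697 mod 4 = 1; sign now +1
(109697/88017) = (21680/88017)   [reduce mod 88017]
21680 = 2^4·1355; (2/88017) = +1 since 88017 mod 8 = 1, so (21680/88017) = (+1)^4·(1355/88017); sign now +1
reciprocity: (1355/88017) = +1·(88017/1355) since 1355 mod 4 = 3, 88017 mod 4 = 1; sign now +1
(88017/1355) = (1297/1355)   [reduce mod 1355]
reciprocity: (1297/1355) = +1·(1355/1297) since 1297 mod 4 = 1, 1355 mod 4 = 3; sign now +1
(1355/1297) = (58/1297)   [reduce mod 1297]
58 = 2^1·29; (2/1297) = +1 since 1297 mod 8 = 1, so (58/1297) = (+1)^1·(29/1297); sign now +1
reciprocity: (29/1297) = +1·(1297/29) since 29 mod 4 = 1, 1297 mod 4 = 1; sign now +1
(1297/29) = (21/29)   [reduce mod 29]
reciprocity: (21/29) = +1·(29/21) since 21 mod 4 = 1, 29 mod 4 = 1; sign now +1
(29/21) = (8/21)   [reduce mod 21]
8 = 2^3·1; (2/21) = -1 since 21 mod 8 = 5, so (8/21) = (-1)^3·(1/21); sign now -1
(1/21) = 1; final value = sign = -1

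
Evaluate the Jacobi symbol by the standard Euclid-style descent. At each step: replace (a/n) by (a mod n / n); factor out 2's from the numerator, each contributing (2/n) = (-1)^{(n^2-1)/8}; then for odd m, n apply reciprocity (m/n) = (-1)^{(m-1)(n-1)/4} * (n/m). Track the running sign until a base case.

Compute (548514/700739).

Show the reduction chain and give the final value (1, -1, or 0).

1

factor out 2^1: 548514 = 2^1·274257; with 700739 mod 8 = 3, (2/700739) = -1; sign now -1; continue with (274257/700739)
flip (274257/700739) -> (700739/274257): both odd, 274257 mod 4 = 1, 700739 mod 4 = 3, so the flip contributes +1; sign now -1
(700739/274257): 700739 mod 274257 = 152225, so (700739/274257) = (152225/274257)
flip (152225/274257) -> (274257/152225): both odd, 152225 mod 4 = 1, 274257 mod 4 = 1, so the flip contributes +1; sign now -1
(274257/152225): 274257 mod 152225 = 122032, so (274257/152225) = (122032/152225)
factor out 2^4: 122032 = 2^4·7627; with 152225 mod 8 = 1, (2/152225) = +1; sign now -1; continue with (7627/152225)
flip (7627/152225) -> (152225/7627): both odd, 7627 mod 4 = 3, 152225 mod 4 = 1, so the flip contributes +1; sign now -1
(152225/7627): 152225 mod 7627 = 7312, so (152225/7627) = (7312/7627)
factor out 2^4: 7312 = 2^4·457; with 7627 mod 8 = 3, (2/7627) = -1; sign now -1; continue with (457/7627)
flip (457/7627) -> (7627/457): both odd, 457 mod 4 = 1, 7627 mod 4 = 3, so the flip contributes +1; sign now -1
(7627/457): 7627 mod 457 = 315, so (7627/457) = (315/457)
flip (315/457) -> (457/315): both odd, 315 mod 4 = 3, 457 mod 4 = 1, so the flip contributes +1; sign now -1
(457/315): 457 mod 315 = 142, so (457/315) = (142/315)
factor out 2^1: 142 = 2^1·71; with 315 mod 8 = 3, (2/315) = -1; sign now +1; continue with (71/315)
flip (71/315) -> (315/71): both odd, 71 mod 4 = 3, 315 mod 4 = 3, so the flip contributes -1; sign now -1
(315/71): 315 mod 71 = 31, so (315/71) = (31/71)
flip (31/71) -> (71/31): both odd, 31 mod 4 = 3, 71 mod 4 = 3, so the flip contributes -1; sign now +1
(71/31): 71 mod 31 = 9, so (71/31) = (9/31)
flip (9/31) -> (31/9): both odd, 9 mod 4 = 1, 31 mod 4 = 3, so the flip contributes +1; sign now +1
(31/9): 31 mod 9 = 4, so (31/9) = (4/9)
factor out 2^2: 4 = 2^2·1; with 9 mod 8 = 1, (2/9) = +1; sign now +1; continue with (1/9)
reached (1/9) = 1, so the symbol is +1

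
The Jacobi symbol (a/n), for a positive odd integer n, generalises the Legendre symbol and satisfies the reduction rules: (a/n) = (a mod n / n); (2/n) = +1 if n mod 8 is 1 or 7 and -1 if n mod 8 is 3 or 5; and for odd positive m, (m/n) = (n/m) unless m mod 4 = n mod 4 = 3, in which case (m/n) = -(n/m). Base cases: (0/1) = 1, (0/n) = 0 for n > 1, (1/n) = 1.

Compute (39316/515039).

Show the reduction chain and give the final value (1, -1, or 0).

factor out 2^2: 39316 = 2^2·9829; with 515039 mod 8 = 7, (2/515039) = +1; sign now +1; continue with (9829/515039)
flip (9829/515039) -> (515039/9829): both odd, 9829 mod 4 = 1, 515039 mod 4 = 3, so the flip contributes +1; sign now +1
(515039/9829): 515039 mod 9829 = 3931, so (515039/9829) = (3931/9829)
flip (3931/9829) -> (9829/3931): both odd, 3931 mod 4 = 3, 9829 mod 4 = 1, so the flip contributes +1; sign now +1
(9829/3931): 9829 mod 3931 = 1967, so (9829/3931) = (1967/3931)
flip (1967/3931) -> (3931/1967): both odd, 1967 mod 4 = 3, 3931 mod 4 = 3, so the flip contributes -1; sign now -1
(3931/1967): 3931 mod 1967 = 1964, so (3931/1967) = (1964/1967)
factor out 2^2: 1964 = 2^2·491; with 1967 mod 8 = 7, (2/1967) = +1; sign now -1; continue with (491/1967)
flip (491/1967) -> (1967/491): both odd, 491 mod 4 = 3, 1967 mod 4 = 3, so the flip contributes -1; sign now +1
(1967/491): 1967 mod 491 = 3, so (1967/491) = (3/491)
flip (3/491) -> (491/3): both odd, 3 mod 4 = 3, 491 mod 4 = 3, so the flip contributes -1; sign now -1
(491/3): 491 mod 3 = 2, so (491/3) = (2/3)
factor out 2^1: 2 = 2^1·1; with 3 mod 8 = 3, (2/3) = -1; sign now +1; continue with (1/3)
reached (1/3) = 1, so the symbol is +1

1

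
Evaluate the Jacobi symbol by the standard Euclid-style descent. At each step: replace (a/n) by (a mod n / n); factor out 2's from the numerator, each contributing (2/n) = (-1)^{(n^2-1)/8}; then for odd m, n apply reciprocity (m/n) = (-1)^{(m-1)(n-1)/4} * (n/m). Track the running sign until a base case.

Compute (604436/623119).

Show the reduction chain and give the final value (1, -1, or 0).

factor out 2^2: 604436 = 2^2·151109; with 623119 mod 8 = 7, (2/623119) = +1; sign now +1; continue with (151109/623119)
flip (151109/623119) -> (623119/151109): both odd, 151109 mod 4 = 1, 623119 mod 4 = 3, so the flip contributes +1; sign now +1
(623119/151109): 623119 mod 151109 = 18683, so (623119/151109) = (18683/151109)
flip (18683/151109) -> (151109/18683): both odd, 18683 mod 4 = 3, 151109 mod 4 = 1, so the flip contributes +1; sign now +1
(151109/18683): 151109 mod 18683 = 1645, so (151109/18683) = (1645/18683)
flip (1645/18683) -> (18683/1645): both odd, 1645 mod 4 = 1, 18683 mod 4 = 3, so the flip contributes +1; sign now +1
(18683/1645): 18683 mod 1645 = 588, so (18683/1645) = (588/1645)
factor out 2^2: 588 = 2^2·147; with 1645 mod 8 = 5, (2/1645) = -1; sign now +1; continue with (147/1645)
flip (147/1645) -> (1645/147): both odd, 147 mod 4 = 3, 1645 mod 4 = 1, so the flip contributes +1; sign now +1
(1645/147): 1645 mod 147 = 28, so (1645/147) = (28/147)
factor out 2^2: 28 = 2^2·7; with 147 mod 8 = 3, (2/147) = -1; sign now +1; continue with (7/147)
flip (7/147) -> (147/7): both odd, 7 mod 4 = 3, 147 mod 4 = 3, so the flip contributes -1; sign now -1
(147/7): 147 mod 7 = 0, so (147/7) = (0/7)
reached (0/7); gcd(a, n) > 1, so (0/7) = 0 and the symbol is 0

0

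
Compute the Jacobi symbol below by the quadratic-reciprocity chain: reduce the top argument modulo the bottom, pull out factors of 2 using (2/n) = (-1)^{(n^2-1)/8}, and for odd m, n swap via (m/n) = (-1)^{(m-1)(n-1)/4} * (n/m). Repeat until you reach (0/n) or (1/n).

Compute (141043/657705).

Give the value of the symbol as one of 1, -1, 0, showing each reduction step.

1

reciprocity: (141043/657705) = +1·(657705/141043) since 141043 mod 4 = 3, 657705 mod 4 = 1; sign now +1
(657705/141043) = (93533/141043)   [reduce mod 141043]
reciprocity: (93533/141043) = +1·(141043/93533) since 93533 mod 4 = 1, 141043 mod 4 = 3; sign now +1
(141043/93533) = (47510/93533)   [reduce mod 93533]
47510 = 2^1·23755; (2/93533) = -1 since 93533 mod 8 = 5, so (47510/93533) = (-1)^1·(23755/93533); sign now -1
reciprocity: (23755/93533) = +1·(93533/23755) since 23755 mod 4 = 3, 93533 mod 4 = 1; sign now -1
(93533/23755) = (22268/23755)   [reduce mod 23755]
22268 = 2^2·5567; (2/23755) = -1 since 23755 mod 8 = 3, so (22268/23755) = (-1)^2·(5567/23755); sign now -1
reciprocity: (5567/23755) = -1·(23755/5567) since 5567 mod 4 = 3, 23755 mod 4 = 3; sign now +1
(23755/5567) = (1487/5567)   [reduce mod 5567]
reciprocity: (1487/5567) = -1·(5567/1487) since 1487 mod 4 = 3, 5567 mod 4 = 3; sign now -1
(5567/1487) = (1106/1487)   [reduce mod 1487]
1106 = 2^1·553; (2/1487) = +1 since 1487 mod 8 = 7, so (1106/1487) = (+1)^1·(553/1487); sign now -1
reciprocity: (553/1487) = +1·(1487/553) since 553 mod 4 = 1, 1487 mod 4 = 3; sign now -1
(1487/553) = (381/553)   [reduce mod 553]
reciprocity: (381/553) = +1·(553/381) since 381 mod 4 = 1, 553 mod 4 = 1; sign now -1
(553/381) = (172/381)   [reduce mod 381]
172 = 2^2·43; (2/381) = -1 since 381 mod 8 = 5, so (172/381) = (-1)^2·(43/381); sign now -1
reciprocity: (43/381) = +1·(381/43) since 43 mod 4 = 3, 381 mod 4 = 1; sign now -1
(381/43) = (37/43)   [reduce mod 43]
reciprocity: (37/43) = +1·(43/37) since 37 mod 4 = 1, 43 mod 4 = 3; sign now -1
(43/37) = (6/37)   [reduce mod 37]
6 = 2^1·3; (2/37) = -1 since 37 mod 8 = 5, so (6/37) = (-1)^1·(3/37); sign now +1
reciprocity: (3/37) = +1·(37/3) since 3 mod 4 = 3, 37 mod 4 = 1; sign now +1
(37/3) = (1/3)   [reduce mod 3]
(1/3) = 1; final value = sign = +1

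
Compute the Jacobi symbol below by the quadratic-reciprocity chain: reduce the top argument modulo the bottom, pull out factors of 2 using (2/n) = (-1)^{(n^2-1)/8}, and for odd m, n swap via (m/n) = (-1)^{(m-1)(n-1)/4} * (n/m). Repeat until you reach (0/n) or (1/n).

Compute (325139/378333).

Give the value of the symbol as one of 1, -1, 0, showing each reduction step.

reciprocity: (325139/378333) = +1·(378333/325139) since 325139 mod 4 = 3, 378333 mod 4 = 1; sign now +1
(378333/325139) = (53194/325139)   [reduce mod 325139]
53194 = 2^1·26597; (2/325139) = -1 since 325139 mod 8 = 3, so (53194/325139) = (-1)^1·(26597/325139); sign now -1
reciprocity: (26597/325139) = +1·(325139/26597) since 26597 mod 4 = 1, 325139 mod 4 = 3; sign now -1
(325139/26597) = (5975/26597)   [reduce mod 26597]
reciprocity: (5975/26597) = +1·(26597/5975) since 5975 mod 4 = 3, 26597 mod 4 = 1; sign now -1
(26597/5975) = (2697/5975)   [reduce mod 5975]
reciprocity: (2697/5975) = +1·(5975/2697) since 2697 mod 4 = 1, 5975 mod 4 = 3; sign now -1
(5975/2697) = (581/2697)   [reduce mod 2697]
reciprocity: (581/2697) = +1·(2697/581) since 581 mod 4 = 1, 2697 mod 4 = 1; sign now -1
(2697/581) = (373/581)   [reduce mod 581]
reciprocity: (373/581) = +1·(581/373) since 373 mod 4 = 1, 581 mod 4 = 1; sign now -1
(581/373) = (208/373)   [reduce mod 373]
208 = 2^4·13; (2/373) = -1 since 373 mod 8 = 5, so (208/373) = (-1)^4·(13/373); sign now -1
reciprocity: (13/373) = +1·(373/13) since 13 mod 4 = 1, 373 mod 4 = 1; sign now -1
(373/13) = (9/13)   [reduce mod 13]
reciprocity: (9/13) = +1·(13/9) since 9 mod 4 = 1, 13 mod 4 = 1; sign now -1
(13/9) = (4/9)   [reduce mod 9]
4 = 2^2·1; (2/9) = +1 since 9 mod 8 = 1, so (4/9) = (+1)^2·(1/9); sign now -1
(1/9) = 1; final value = sign = -1

-1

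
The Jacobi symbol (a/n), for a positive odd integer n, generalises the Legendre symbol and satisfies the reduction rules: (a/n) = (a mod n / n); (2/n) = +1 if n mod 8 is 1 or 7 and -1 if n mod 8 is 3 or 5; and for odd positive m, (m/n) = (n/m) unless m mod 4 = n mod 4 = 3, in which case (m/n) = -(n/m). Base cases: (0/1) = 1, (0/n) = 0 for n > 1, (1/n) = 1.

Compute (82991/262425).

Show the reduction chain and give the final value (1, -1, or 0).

flip (82991/262425) -> (262425/82991): both odd, 82991 mod 4 = 3, 262425 mod 4 = 1, so the flip contributes +1; sign now +1
(262425/82991): 262425 mod 82991 = 13452, so (262425/82991) = (13452/82991)
factor out 2^2: 13452 = 2^2·3363; with 82991 mod 8 = 7, (2/82991) = +1; sign now +1; continue with (3363/82991)
flip (3363/82991) -> (82991/3363): both odd, 3363 mod 4 = 3, 82991 mod 4 = 3, so the flip contributes -1; sign now -1
(82991/3363): 82991 mod 3363 = 2279, so (82991/3363) = (2279/3363)
flip (2279/3363) -> (3363/2279): both odd, 2279 mod 4 = 3, 3363 mod 4 = 3, so the flip contributes -1; sign now +1
(3363/2279): 3363 mod 2279 = 1084, so (3363/2279) = (1084/2279)
factor out 2^2: 1084 = 2^2·271; with 2279 mod 8 = 7, (2/2279) = +1; sign now +1; continue with (271/2279)
flip (271/2279) -> (2279/271): both odd, 271 mod 4 = 3, 2279 mod 4 = 3, so the flip contributes -1; sign now -1
(2279/271): 2279 mod 271 = 111, so (2279/271) = (111/271)
flip (111/271) -> (271/111): both odd, 111 mod 4 = 3, 271 mod 4 = 3, so the flip contributes -1; sign now +1
(271/111): 271 mod 111 = 49, so (271/111) = (49/111)
flip (49/111) -> (111/49): both odd, 49 mod 4 = 1, 111 mod 4 = 3, so the flip contributes +1; sign now +1
(111/49): 111 mod 49 = 13, so (111/49) = (13/49)
flip (13/49) -> (49/13): both odd, 13 mod 4 = 1, 49 mod 4 = 1, so the flip contributes +1; sign now +1
(49/13): 49 mod 13 = 10, so (49/13) = (10/13)
factor out 2^1: 10 = 2^1·5; with 13 mod 8 = 5, (2/13) = -1; sign now -1; continue with (5/13)
flip (5/13) -> (13/5): both odd, 5 mod 4 = 1, 13 mod 4 = 1, so the flip contributes +1; sign now -1
(13/5): 13 mod 5 = 3, so (13/5) = (3/5)
flip (3/5) -> (5/3): both odd, 3 mod 4 = 3, 5 mod 4 = 1, so the flip contributes +1; sign now -1
(5/3): 5 mod 3 = 2, so (5/3) = (2/3)
factor out 2^1: 2 = 2^1·1; with 3 mod 8 = 3, (2/3) = -1; sign now +1; continue with (1/3)
reached (1/3) = 1, so the symbol is +1

1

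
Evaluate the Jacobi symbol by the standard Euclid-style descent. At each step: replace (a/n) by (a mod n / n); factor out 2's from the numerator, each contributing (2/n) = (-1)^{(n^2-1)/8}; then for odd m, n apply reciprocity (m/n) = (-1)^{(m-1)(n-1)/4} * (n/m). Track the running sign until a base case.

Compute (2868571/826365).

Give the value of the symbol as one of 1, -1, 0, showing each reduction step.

(2868571/826365): 2868571 mod 826365 = 389476, so (2868571/826365) = (389476/826365)
factor out 2^2: 389476 = 2^2·97369; with 826365 mod 8 = 5, (2/826365) = -1; sign now +1; continue with (97369/826365)
flip (97369/826365) -> (826365/97369): both odd, 97369 mod 4 = 1, 826365 mod 4 = 1, so the flip contributes +1; sign now +1
(826365/97369): 826365 mod 97369 = 47413, so (826365/97369) = (47413/97369)
flip (47413/97369) -> (97369/47413): both odd, 47413 mod 4 = 1, 97369 mod 4 = 1, so the flip contributes +1; sign now +1
(97369/47413): 97369 mod 47413 = 2543, so (97369/47413) = (2543/47413)
flip (2543/47413) -> (47413/2543): both odd, 2543 mod 4 = 3, 47413 mod 4 = 1, so the flip contributes +1; sign now +1
(47413/2543): 47413 mod 2543 = 1639, so (47413/2543) = (1639/2543)
flip (1639/2543) -> (2543/1639): both odd, 1639 mod 4 = 3, 2543 mod 4 = 3, so the flip contributes -1; sign now -1
(2543/1639): 2543 mod 1639 = 904, so (2543/1639) = (904/1639)
factor out 2^3: 904 = 2^3·113; with 1639 mod 8 = 7, (2/1639) = +1; sign now -1; continue with (113/1639)
flip (113/1639) -> (1639/113): both odd, 113 mod 4 = 1, 1639 mod 4 = 3, so the flip contributes +1; sign now -1
(1639/113): 1639 mod 113 = 57, so (1639/113) = (57/113)
flip (57/113) -> (113/57): both odd, 57 mod 4 = 1, 113 mod 4 = 1, so the flip contributes +1; sign now -1
(113/57): 113 mod 57 = 56, so (113/57) = (56/57)
factor out 2^3: 56 = 2^3·7; with 57 mod 8 = 1, (2/57) = +1; sign now -1; continue with (7/57)
flip (7/57) -> (57/7): both odd, 7 mod 4 = 3, 57 mod 4 = 1, so the flip contributes +1; sign now -1
(57/7): 57 mod 7 = 1, so (57/7) = (1/7)
reached (1/7) = 1, so the symbol is -1

-1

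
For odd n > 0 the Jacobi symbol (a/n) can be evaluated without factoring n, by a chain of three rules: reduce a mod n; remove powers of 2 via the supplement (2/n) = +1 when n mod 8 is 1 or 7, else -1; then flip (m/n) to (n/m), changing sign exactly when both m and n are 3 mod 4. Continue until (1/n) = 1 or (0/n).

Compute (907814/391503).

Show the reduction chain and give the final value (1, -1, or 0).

-1

(907814/391503): 907814 mod 391503 = 124808, so (907814/391503) = (124808/391503)
factor out 2^3: 124808 = 2^3·15601; with 391503 mod 8 = 7, (2/391503) = +1; sign now +1; continue with (15601/391503)
flip (15601/391503) -> (391503/15601): both odd, 15601 mod 4 = 1, 391503 mod 4 = 3, so the flip contributes +1; sign now +1
(391503/15601): 391503 mod 15601 = 1478, so (391503/15601) = (1478/15601)
factor out 2^1: 1478 = 2^1·739; with 15601 mod 8 = 1, (2/15601) = +1; sign now +1; continue with (739/15601)
flip (739/15601) -> (15601/739): both odd, 739 mod 4 = 3, 15601 mod 4 = 1, so the flip contributes +1; sign now +1
(15601/739): 15601 mod 739 = 82, so (15601/739) = (82/739)
factor out 2^1: 82 = 2^1·41; with 739 mod 8 = 3, (2/739) = -1; sign now -1; continue with (41/739)
flip (41/739) -> (739/41): both odd, 41 mod 4 = 1, 739 mod 4 = 3, so the flip contributes +1; sign now -1
(739/41): 739 mod 41 = 1, so (739/41) = (1/41)
reached (1/41) = 1, so the symbol is -1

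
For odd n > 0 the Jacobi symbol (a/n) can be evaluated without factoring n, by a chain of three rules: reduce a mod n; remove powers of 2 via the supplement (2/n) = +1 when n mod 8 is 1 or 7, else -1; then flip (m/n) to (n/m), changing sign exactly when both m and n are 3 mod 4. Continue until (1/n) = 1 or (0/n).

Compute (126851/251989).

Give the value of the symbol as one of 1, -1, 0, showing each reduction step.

-1

flip (126851/251989) -> (251989/126851): both odd, 126851 mod 4 = 3, 251989 mod 4 = 1, so the flip contributes +1; sign now +1
(251989/126851): 251989 mod 126851 = 125138, so (251989/126851) = (125138/126851)
factor out 2^1: 125138 = 2^1·62569; with 126851 mod 8 = 3, (2/126851) = -1; sign now -1; continue with (62569/126851)
flip (62569/126851) -> (126851/62569): both odd, 62569 mod 4 = 1, 126851 mod 4 = 3, so the flip contributes +1; sign now -1
(126851/62569): 126851 mod 62569 = 1713, so (126851/62569) = (1713/62569)
flip (1713/62569) -> (62569/1713): both odd, 1713 mod 4 = 1, 62569 mod 4 = 1, so the flip contributes +1; sign now -1
(62569/1713): 62569 mod 1713 = 901, so (62569/1713) = (901/1713)
flip (901/1713) -> (1713/901): both odd, 901 mod 4 = 1, 1713 mod 4 = 1, so the flip contributes +1; sign now -1
(1713/901): 1713 mod 901 = 812, so (1713/901) = (812/901)
factor out 2^2: 812 = 2^2·203; with 901 mod 8 = 5, (2/901) = -1; sign now -1; continue with (203/901)
flip (203/901) -> (901/203): both odd, 203 mod 4 = 3, 901 mod 4 = 1, so the flip contributes +1; sign now -1
(901/203): 901 mod 203 = 89, so (901/203) = (89/203)
flip (89/203) -> (203/89): both odd, 89 mod 4 = 1, 203 mod 4 = 3, so the flip contributes +1; sign now -1
(203/89): 203 mod 89 = 25, so (203/89) = (25/89)
flip (25/89) -> (89/25): both odd, 25 mod 4 = 1, 89 mod 4 = 1, so the flip contributes +1; sign now -1
(89/25): 89 mod 25 = 14, so (89/25) = (14/25)
factor out 2^1: 14 = 2^1·7; with 25 mod 8 = 1, (2/25) = +1; sign now -1; continue with (7/25)
flip (7/25) -> (25/7): both odd, 7 mod 4 = 3, 25 mod 4 = 1, so the flip contributes +1; sign now -1
(25/7): 25 mod 7 = 4, so (25/7) = (4/7)
factor out 2^2: 4 = 2^2·1; with 7 mod 8 = 7, (2/7) = +1; sign now -1; continue with (1/7)
reached (1/7) = 1, so the symbol is -1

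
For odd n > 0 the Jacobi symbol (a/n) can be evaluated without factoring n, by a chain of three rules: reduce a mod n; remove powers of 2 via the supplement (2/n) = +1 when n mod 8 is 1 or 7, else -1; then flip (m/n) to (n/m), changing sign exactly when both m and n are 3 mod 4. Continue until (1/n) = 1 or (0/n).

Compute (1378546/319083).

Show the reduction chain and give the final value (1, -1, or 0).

-1

(1378546/319083): 1378546 mod 319083 = 102214, so (1378546/319083) = (102214/319083)
factor out 2^1: 102214 = 2^1·51107; with 319083 mod 8 = 3, (2/319083) = -1; sign now -1; continue with (51107/319083)
flip (51107/319083) -> (319083/51107): both odd, 51107 mod 4 = 3, 319083 mod 4 = 3, so the flip contributes -1; sign now +1
(319083/51107): 319083 mod 51107 = 12441, so (319083/51107) = (12441/51107)
flip (12441/51107) -> (51107/12441): both odd, 12441 mod 4 = 1, 51107 mod 4 = 3, so the flip contributes +1; sign now +1
(51107/12441): 51107 mod 12441 = 1343, so (51107/12441) = (1343/12441)
flip (1343/12441) -> (12441/1343): both odd, 1343 mod 4 = 3, 12441 mod 4 = 1, so the flip contributes +1; sign now +1
(12441/1343): 12441 mod 1343 = 354, so (12441/1343) = (354/1343)
factor out 2^1: 354 = 2^1·177; with 1343 mod 8 = 7, (2/1343) = +1; sign now +1; continue with (177/1343)
flip (177/1343) -> (1343/177): both odd, 177 mod 4 = 1, 1343 mod 4 = 3, so the flip contributes +1; sign now +1
(1343/177): 1343 mod 177 = 104, so (1343/177) = (104/177)
factor out 2^3: 104 = 2^3·13; with 177 mod 8 = 1, (2/177) = +1; sign now +1; continue with (13/177)
flip (13/177) -> (177/13): both odd, 13 mod 4 = 1, 177 mod 4 = 1, so the flip contributes +1; sign now +1
(177/13): 177 mod 13 = 8, so (177/13) = (8/13)
factor out 2^3: 8 = 2^3·1; with 13 mod 8 = 5, (2/13) = -1; sign now -1; continue with (1/13)
reached (1/13) = 1, so the symbol is -1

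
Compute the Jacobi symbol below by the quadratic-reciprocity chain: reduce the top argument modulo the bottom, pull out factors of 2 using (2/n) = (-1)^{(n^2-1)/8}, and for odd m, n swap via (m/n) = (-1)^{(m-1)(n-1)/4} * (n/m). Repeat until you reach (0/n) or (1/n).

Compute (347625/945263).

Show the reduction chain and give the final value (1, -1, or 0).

reciprocity: (347625/945263) = +1·(945263/347625) since 347625 mod 4 = 1, 945263 mod 4 = 3; sign now +1
(945263/347625) = (250013/347625)   [reduce mod 347625]
reciprocity: (250013/347625) = +1·(347625/250013) since 250013 mod 4 = 1, 347625 mod 4 = 1; sign now +1
(347625/250013) = (97612/250013)   [reduce mod 250013]
97612 = 2^2·24403; (2/250013) = -1 since 250013 mod 8 = 5, so (97612/250013) = (-1)^2·(24403/250013); sign now +1
reciprocity: (24403/250013) = +1·(250013/24403) since 24403 mod 4 = 3, 250013 mod 4 = 1; sign now +1
(250013/24403) = (5983/24403)   [reduce mod 24403]
reciprocity: (5983/24403) = -1·(24403/5983) since 5983 mod 4 = 3, 24403 mod 4 = 3; sign now -1
(24403/5983) = (471/5983)   [reduce mod 5983]
reciprocity: (471/5983) = -1·(5983/471) since 471 mod 4 = 3, 5983 mod 4 = 3; sign now +1
(5983/471) = (331/471)   [reduce mod 471]
reciprocity: (331/471) = -1·(471/331) since 331 mod 4 = 3, 471 mod 4 = 3; sign now -1
(471/331) = (140/331)   [reduce mod 331]
140 = 2^2·35; (2/331) = -1 since 331 mod 8 = 3, so (140/331) = (-1)^2·(35/331); sign now -1
reciprocity: (35/331) = -1·(331/35) since 35 mod 4 = 3, 331 mod 4 = 3; sign now +1
(331/35) = (16/35)   [reduce mod 35]
16 = 2^4·1; (2/35) = -1 since 35 mod 8 = 3, so (16/35) = (-1)^4·(1/35); sign now +1
(1/35) = 1; final value = sign = +1

1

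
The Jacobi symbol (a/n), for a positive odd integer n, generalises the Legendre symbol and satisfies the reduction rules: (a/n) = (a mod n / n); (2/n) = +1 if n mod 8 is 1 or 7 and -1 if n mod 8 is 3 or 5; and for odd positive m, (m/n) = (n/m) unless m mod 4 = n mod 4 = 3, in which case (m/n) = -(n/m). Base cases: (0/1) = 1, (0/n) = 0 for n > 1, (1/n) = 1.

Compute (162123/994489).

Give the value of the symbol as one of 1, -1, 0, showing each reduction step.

-1

flip (162123/994489) -> (994489/162123): both odd, 162123 mod 4 = 3, 994489 mod 4 = 1, so the flip contributes +1; sign now +1
(994489/162123): 994489 mod 162123 = 21751, so (994489/162123) = (21751/162123)
flip (21751/162123) -> (162123/21751): both odd, 21751 mod 4 = 3, 162123 mod 4 = 3, so the flip contributes -1; sign now -1
(162123/21751): 162123 mod 21751 = 9866, so (162123/21751) = (9866/21751)
factor out 2^1: 9866 = 2^1·4933; with 21751 mod 8 = 7, (2/21751) = +1; sign now -1; continue with (4933/21751)
flip (4933/21751) -> (21751/4933): both odd, 4933 mod 4 = 1, 21751 mod 4 = 3, so the flip contributes +1; sign now -1
(21751/4933): 21751 mod 4933 = 2019, so (21751/4933) = (2019/4933)
flip (2019/4933) -> (4933/2019): both odd, 2019 mod 4 = 3, 4933 mod 4 = 1, so the flip contributes +1; sign now -1
(4933/2019): 4933 mod 2019 = 895, so (4933/2019) = (895/2019)
flip (895/2019) -> (2019/895): both odd, 895 mod 4 = 3, 2019 mod 4 = 3, so the flip contributes -1; sign now +1
(2019/895): 2019 mod 895 = 229, so (2019/895) = (229/895)
flip (229/895) -> (895/229): both odd, 229 mod 4 = 1, 895 mod 4 = 3, so the flip contributes +1; sign now +1
(895/229): 895 mod 229 = 208, so (895/229) = (208/229)
factor out 2^4: 208 = 2^4·13; with 229 mod 8 = 5, (2/229) = -1; sign now +1; continue with (13/229)
flip (13/229) -> (229/13): both odd, 13 mod 4 = 1, 229 mod 4 = 1, so the flip contributes +1; sign now +1
(229/13): 229 mod 13 = 8, so (229/13) = (8/13)
factor out 2^3: 8 = 2^3·1; with 13 mod 8 = 5, (2/13) = -1; sign now -1; continue with (1/13)
reached (1/13) = 1, so the symbol is -1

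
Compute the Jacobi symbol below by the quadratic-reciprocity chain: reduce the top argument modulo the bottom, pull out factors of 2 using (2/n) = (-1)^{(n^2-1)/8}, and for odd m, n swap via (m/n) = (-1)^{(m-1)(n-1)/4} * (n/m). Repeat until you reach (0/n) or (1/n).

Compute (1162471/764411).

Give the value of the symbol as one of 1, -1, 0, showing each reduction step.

-1

(1162471/764411) = (398060/764411)   [reduce mod 764411]
398060 = 2^2·99515; (2/764411) = -1 since 764411 mod 8 = 3, so (398060/764411) = (-1)^2·(99515/764411); sign now +1
reciprocity: (99515/764411) = -1·(764411/99515) since 99515 mod 4 = 3, 764411 mod 4 = 3; sign now -1
(764411/99515) = (67806/99515)   [reduce mod 99515]
67806 = 2^1·33903; (2/99515) = -1 since 99515 mod 8 = 3, so (67806/99515) = (-1)^1·(33903/99515); sign now +1
reciprocity: (33903/99515) = -1·(99515/33903) since 33903 mod 4 = 3, 99515 mod 4 = 3; sign now -1
(99515/33903) = (31709/33903)   [reduce mod 33903]
reciprocity: (31709/33903) = +1·(33903/31709) since 31709 mod 4 = 1, 33903 mod 4 = 3; sign now -1
(33903/31709) = (2194/31709)   [reduce mod 31709]
2194 = 2^1·1097; (2/31709) = -1 since 31709 mod 8 = 5, so (2194/31709) = (-1)^1·(1097/31709); sign now +1
reciprocity: (1097/31709) = +1·(31709/1097) since 1097 mod 4 = 1, 31709 mod 4 = 1; sign now +1
(31709/1097) = (993/1097)   [reduce mod 1097]
reciprocity: (993/1097) = +1·(1097/993) since 993 mod 4 = 1, 1097 mod 4 = 1; sign now +1
(1097/993) = (104/993)   [reduce mod 993]
104 = 2^3·13; (2/993) = +1 since 993 mod 8 = 1, so (104/993) = (+1)^3·(13/993); sign now +1
reciprocity: (13/993) = +1·(993/13) since 13 mod 4 = 1, 993 mod 4 = 1; sign now +1
(993/13) = (5/13)   [reduce mod 13]
reciprocity: (5/13) = +1·(13/5) since 5 mod 4 = 1, 13 mod 4 = 1; sign now +1
(13/5) = (3/5)   [reduce mod 5]
reciprocity: (3/5) = +1·(5/3) since 3 mod 4 = 3, 5 mod 4 = 1; sign now +1
(5/3) = (2/3)   [reduce mod 3]
2 = 2^1·1; (2/3) = -1 since 3 mod 8 = 3, so (2/3) = (-1)^1·(1/3); sign now -1
(1/3) = 1; final value = sign = -1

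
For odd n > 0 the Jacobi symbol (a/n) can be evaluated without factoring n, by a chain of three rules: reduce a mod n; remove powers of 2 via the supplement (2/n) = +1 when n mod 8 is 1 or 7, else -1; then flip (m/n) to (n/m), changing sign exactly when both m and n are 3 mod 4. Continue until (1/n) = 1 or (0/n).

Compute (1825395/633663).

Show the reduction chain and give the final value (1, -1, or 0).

(1825395/633663) = (558069/633663)   [reduce mod 633663]
reciprocity: (558069/633663) = +1·(633663/558069) since 558069 mod 4 = 1, 633663 mod 4 = 3; sign now +1
(633663/558069) = (75594/558069)   [reduce mod 558069]
75594 = 2^1·37797; (2/558069) = -1 since 558069 mod 8 = 5, so (75594/558069) = (-1)^1·(37797/558069); sign now -1
reciprocity: (37797/558069) = +1·(558069/37797) since 37797 mod 4 = 1, 558069 mod 4 = 1; sign now -1
(558069/37797) = (28911/37797)   [reduce mod 37797]
reciprocity: (28911/37797) = +1·(37797/28911) since 28911 mod 4 = 3, 37797 mod 4 = 1; sign now -1
(37797/28911) = (8886/28911)   [reduce mod 28911]
8886 = 2^1·4443; (2/28911) = +1 since 28911 mod 8 = 7, so (8886/28911) = (+1)^1·(4443/28911); sign now -1
reciprocity: (4443/28911) = -1·(28911/4443) since 4443 mod 4 = 3, 28911 mod 4 = 3; sign now +1
(28911/4443) = (2253/4443)   [reduce mod 4443]
reciprocity: (2253/4443) = +1·(4443/2253) since 2253 mod 4 = 1, 4443 mod 4 = 3; sign now +1
(4443/2253) = (2190/2253)   [reduce mod 2253]
2190 = 2^1·1095; (2/2253) = -1 since 2253 mod 8 = 5, so (2190/2253) = (-1)^1·(1095/2253); sign now -1
reciprocity: (1095/2253) = +1·(2253/1095) since 1095 mod 4 = 3, 2253 mod 4 = 1; sign now -1
(2253/1095) = (63/1095)   [reduce mod 1095]
reciprocity: (63/1095) = -1·(1095/63) since 63 mod 4 = 3, 1095 mod 4 = 3; sign now +1
(1095/63) = (24/63)   [reduce mod 63]
24 = 2^3·3; (2/63) = +1 since 63 mod 8 = 7, so (24/63) = (+1)^3·(3/63); sign now +1
reciprocity: (3/63) = -1·(63/3) since 3 mod 4 = 3, 63 mod 4 = 3; sign now -1
(63/3) = (0/3)   [reduce mod 3]
(0/3) = 0   [gcd(a, n) > 1]; final value = 0

0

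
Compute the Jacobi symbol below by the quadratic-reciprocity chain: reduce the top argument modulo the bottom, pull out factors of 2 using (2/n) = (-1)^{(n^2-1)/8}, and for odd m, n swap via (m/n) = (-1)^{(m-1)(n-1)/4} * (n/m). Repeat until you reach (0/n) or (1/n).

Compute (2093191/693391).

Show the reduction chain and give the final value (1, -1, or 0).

(2093191/693391) = (13018/693391)   [reduce mod 693391]
13018 = 2^1·6509; (2/693391) = +1 since 693391 mod 8 = 7, so (13018/693391) = (+1)^1·(6509/693391); sign now +1
reciprocity: (6509/693391) = +1·(693391/6509) since 6509 mod 4 = 1, 693391 mod 4 = 3; sign now +1
(693391/6509) = (3437/6509)   [reduce mod 6509]
reciprocity: (3437/6509) = +1·(6509/3437) since 3437 mod 4 = 1, 6509 mod 4 = 1; sign now +1
(6509/3437) = (3072/3437)   [reduce mod 3437]
3072 = 2^10·3; (2/3437) = -1 since 3437 mod 8 = 5, so (3072/3437) = (-1)^10·(3/3437); sign now +1
reciprocity: (3/3437) = +1·(3437/3) since 3 mod 4 = 3, 3437 mod 4 = 1; sign now +1
(3437/3) = (2/3)   [reduce mod 3]
2 = 2^1·1; (2/3) = -1 since 3 mod 8 = 3, so (2/3) = (-1)^1·(1/3); sign now -1
(1/3) = 1; final value = sign = -1

-1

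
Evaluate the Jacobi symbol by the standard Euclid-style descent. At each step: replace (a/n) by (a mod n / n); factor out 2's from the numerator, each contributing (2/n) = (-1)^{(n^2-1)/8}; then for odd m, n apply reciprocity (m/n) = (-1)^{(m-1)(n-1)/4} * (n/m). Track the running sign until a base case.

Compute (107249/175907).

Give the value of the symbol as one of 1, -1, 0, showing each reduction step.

-1

flip (107249/175907) -> (175907/107249): both odd, 107249 mod 4 = 1, 175907 mod 4 = 3, so the flip contributes +1; sign now +1
(175907/107249): 175907 mod 107249 = 68658, so (175907/107249) = (68658/107249)
factor out 2^1: 68658 = 2^1·34329; with 107249 mod 8 = 1, (2/107249) = +1; sign now +1; continue with (34329/107249)
flip (34329/107249) -> (107249/34329): both odd, 34329 mod 4 = 1, 107249 mod 4 = 1, so the flip contributes +1; sign now +1
(107249/34329): 107249 mod 34329 = 4262, so (107249/34329) = (4262/34329)
factor out 2^1: 4262 = 2^1·2131; with 34329 mod 8 = 1, (2/34329) = +1; sign now +1; continue with (2131/34329)
flip (2131/34329) -> (34329/2131): both odd, 2131 mod 4 = 3, 34329 mod 4 = 1, so the flip contributes +1; sign now +1
(34329/2131): 34329 mod 2131 = 233, so (34329/2131) = (233/2131)
flip (233/2131) -> (2131/233): both odd, 233 mod 4 = 1, 2131 mod 4 = 3, so the flip contributes +1; sign now +1
(2131/233): 2131 mod 233 = 34, so (2131/233) = (34/233)
factor out 2^1: 34 = 2^1·17; with 233 mod 8 = 1, (2/233) = +1; sign now +1; continue with (17/233)
flip (17/233) -> (233/17): both odd, 17 mod 4 = 1, 233 mod 4 = 1, so the flip contributes +1; sign now +1
(233/17): 233 mod 17 = 12, so (233/17) = (12/17)
factor out 2^2: 12 = 2^2·3; with 17 mod 8 = 1, (2/17) = +1; sign now +1; continue with (3/17)
flip (3/17) -> (17/3): both odd, 3 mod 4 = 3, 17 mod 4 = 1, so the flip contributes +1; sign now +1
(17/3): 17 mod 3 = 2, so (17/3) = (2/3)
factor out 2^1: 2 = 2^1·1; with 3 mod 8 = 3, (2/3) = -1; sign now -1; continue with (1/3)
reached (1/3) = 1, so the symbol is -1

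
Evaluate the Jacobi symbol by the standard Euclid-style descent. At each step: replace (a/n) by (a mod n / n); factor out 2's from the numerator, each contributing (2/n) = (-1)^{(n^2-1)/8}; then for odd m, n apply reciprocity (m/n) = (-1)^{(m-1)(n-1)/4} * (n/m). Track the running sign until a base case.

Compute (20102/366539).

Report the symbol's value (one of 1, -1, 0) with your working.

-1

20102 = 2^1·10051; (2/366539) = -1 since 366539 mod 8 = 3, so (20102/366539) = (-1)^1·(10051/366539); sign now -1
reciprocity: (10051/366539) = -1·(366539/10051) since 10051 mod 4 = 3, 366539 mod 4 = 3; sign now +1
(366539/10051) = (4703/10051)   [reduce mod 10051]
reciprocity: (4703/10051) = -1·(10051/4703) since 4703 mod 4 = 3, 10051 mod 4 = 3; sign now -1
(10051/4703) = (645/4703)   [reduce mod 4703]
reciprocity: (645/4703) = +1·(4703/645) since 645 mod 4 = 1, 4703 mod 4 = 3; sign now -1
(4703/645) = (188/645)   [reduce mod 645]
188 = 2^2·47; (2/645) = -1 since 645 mod 8 = 5, so (188/645) = (-1)^2·(47/645); sign now -1
reciprocity: (47/645) = +1·(645/47) since 47 mod 4 = 3, 645 mod 4 = 1; sign now -1
(645/47) = (34/47)   [reduce mod 47]
34 = 2^1·17; (2/47) = +1 since 47 mod 8 = 7, so (34/47) = (+1)^1·(17/47); sign now -1
reciprocity: (17/47) = +1·(47/17) since 17 mod 4 = 1, 47 mod 4 = 3; sign now -1
(47/17) = (13/17)   [reduce mod 17]
reciprocity: (13/17) = +1·(17/13) since 13 mod 4 = 1, 17 mod 4 = 1; sign now -1
(17/13) = (4/13)   [reduce mod 13]
4 = 2^2·1; (2/13) = -1 since 13 mod 8 = 5, so (4/13) = (-1)^2·(1/13); sign now -1
(1/13) = 1; final value = sign = -1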